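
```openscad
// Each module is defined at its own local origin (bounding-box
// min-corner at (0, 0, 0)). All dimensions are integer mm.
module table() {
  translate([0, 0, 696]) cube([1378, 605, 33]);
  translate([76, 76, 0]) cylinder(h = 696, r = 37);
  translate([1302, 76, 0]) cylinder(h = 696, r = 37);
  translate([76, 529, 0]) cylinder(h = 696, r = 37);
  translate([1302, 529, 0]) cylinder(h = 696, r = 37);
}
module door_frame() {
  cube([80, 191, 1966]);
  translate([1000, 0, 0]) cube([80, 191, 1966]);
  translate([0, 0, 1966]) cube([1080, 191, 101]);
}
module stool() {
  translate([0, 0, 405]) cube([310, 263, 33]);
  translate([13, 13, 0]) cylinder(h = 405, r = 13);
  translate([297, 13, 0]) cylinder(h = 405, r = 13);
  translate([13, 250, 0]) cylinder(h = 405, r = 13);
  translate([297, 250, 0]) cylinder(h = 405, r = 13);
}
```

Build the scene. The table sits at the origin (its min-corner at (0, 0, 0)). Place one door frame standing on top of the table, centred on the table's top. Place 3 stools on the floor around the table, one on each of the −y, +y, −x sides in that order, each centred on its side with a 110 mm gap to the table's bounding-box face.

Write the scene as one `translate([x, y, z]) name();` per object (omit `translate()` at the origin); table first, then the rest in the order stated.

table();
translate([149, 207, 729]) door_frame();
translate([534, -373, 0]) stool();
translate([534, 715, 0]) stool();
translate([-420, 171, 0]) stool();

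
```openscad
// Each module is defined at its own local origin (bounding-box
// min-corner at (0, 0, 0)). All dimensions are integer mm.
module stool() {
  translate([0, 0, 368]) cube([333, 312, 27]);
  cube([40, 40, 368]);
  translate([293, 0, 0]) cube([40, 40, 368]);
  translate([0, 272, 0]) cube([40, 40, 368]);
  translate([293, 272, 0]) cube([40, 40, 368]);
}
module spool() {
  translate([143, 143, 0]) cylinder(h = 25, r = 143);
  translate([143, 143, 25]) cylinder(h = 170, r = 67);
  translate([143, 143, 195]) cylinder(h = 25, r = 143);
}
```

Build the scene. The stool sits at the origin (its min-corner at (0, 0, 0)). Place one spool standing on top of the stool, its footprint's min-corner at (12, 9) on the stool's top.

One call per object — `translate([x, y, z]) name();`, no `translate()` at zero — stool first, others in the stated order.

stool();
translate([12, 9, 395]) spool();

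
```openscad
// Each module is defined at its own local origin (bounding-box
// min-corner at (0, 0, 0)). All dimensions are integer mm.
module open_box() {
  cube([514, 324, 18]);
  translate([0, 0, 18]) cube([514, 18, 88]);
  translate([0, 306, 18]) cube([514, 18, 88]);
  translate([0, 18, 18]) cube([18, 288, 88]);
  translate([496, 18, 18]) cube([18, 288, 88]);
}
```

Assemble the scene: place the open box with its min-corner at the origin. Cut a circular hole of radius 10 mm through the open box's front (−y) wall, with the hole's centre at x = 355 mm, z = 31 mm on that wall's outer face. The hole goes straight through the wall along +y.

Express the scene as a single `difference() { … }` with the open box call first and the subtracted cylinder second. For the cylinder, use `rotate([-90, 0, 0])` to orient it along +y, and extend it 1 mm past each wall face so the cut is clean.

difference() {
  open_box();
  translate([355, -1, 31]) rotate([-90, 0, 0]) cylinder(h = 20, r = 10);
}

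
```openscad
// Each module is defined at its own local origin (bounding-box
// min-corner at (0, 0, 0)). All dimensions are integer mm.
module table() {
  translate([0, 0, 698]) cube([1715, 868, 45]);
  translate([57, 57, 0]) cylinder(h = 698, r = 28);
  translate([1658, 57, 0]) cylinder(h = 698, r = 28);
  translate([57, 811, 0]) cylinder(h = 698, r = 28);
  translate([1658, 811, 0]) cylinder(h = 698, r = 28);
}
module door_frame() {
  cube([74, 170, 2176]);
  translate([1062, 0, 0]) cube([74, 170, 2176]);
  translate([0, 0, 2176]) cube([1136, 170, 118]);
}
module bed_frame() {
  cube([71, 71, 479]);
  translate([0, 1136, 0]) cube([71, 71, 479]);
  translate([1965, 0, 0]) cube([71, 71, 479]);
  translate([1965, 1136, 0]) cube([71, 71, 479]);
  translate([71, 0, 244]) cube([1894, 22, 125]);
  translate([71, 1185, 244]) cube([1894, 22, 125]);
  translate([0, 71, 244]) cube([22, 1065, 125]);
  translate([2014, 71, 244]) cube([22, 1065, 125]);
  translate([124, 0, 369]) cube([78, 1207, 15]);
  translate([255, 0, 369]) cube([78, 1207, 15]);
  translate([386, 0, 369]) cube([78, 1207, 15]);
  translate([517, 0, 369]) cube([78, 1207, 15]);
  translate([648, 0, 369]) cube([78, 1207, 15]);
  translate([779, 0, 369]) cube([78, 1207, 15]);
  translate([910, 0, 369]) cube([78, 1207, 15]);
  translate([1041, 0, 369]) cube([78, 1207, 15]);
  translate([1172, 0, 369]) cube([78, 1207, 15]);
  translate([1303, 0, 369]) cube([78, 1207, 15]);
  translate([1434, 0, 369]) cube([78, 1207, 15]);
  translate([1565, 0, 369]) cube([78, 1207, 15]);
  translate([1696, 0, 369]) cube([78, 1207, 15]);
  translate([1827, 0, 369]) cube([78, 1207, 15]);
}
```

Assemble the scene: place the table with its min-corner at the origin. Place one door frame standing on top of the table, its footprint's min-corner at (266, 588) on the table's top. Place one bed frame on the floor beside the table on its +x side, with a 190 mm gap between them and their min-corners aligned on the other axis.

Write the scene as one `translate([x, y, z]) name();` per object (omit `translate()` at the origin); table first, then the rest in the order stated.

table();
translate([266, 588, 743]) door_frame();
translate([1905, 0, 0]) bed_frame();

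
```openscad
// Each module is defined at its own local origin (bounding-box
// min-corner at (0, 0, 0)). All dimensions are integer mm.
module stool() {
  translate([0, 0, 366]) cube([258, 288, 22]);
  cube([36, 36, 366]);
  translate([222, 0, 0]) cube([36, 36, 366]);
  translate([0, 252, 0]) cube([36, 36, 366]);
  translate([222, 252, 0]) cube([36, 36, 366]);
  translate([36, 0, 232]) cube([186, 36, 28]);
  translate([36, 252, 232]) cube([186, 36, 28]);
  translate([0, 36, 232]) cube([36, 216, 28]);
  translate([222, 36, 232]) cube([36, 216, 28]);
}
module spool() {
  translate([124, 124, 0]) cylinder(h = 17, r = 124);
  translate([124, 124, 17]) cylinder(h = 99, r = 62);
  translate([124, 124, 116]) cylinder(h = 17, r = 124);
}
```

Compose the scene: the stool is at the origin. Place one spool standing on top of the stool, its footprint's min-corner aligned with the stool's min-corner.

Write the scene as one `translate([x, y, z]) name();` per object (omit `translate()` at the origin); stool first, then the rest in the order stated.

stool();
translate([0, 0, 388]) spool();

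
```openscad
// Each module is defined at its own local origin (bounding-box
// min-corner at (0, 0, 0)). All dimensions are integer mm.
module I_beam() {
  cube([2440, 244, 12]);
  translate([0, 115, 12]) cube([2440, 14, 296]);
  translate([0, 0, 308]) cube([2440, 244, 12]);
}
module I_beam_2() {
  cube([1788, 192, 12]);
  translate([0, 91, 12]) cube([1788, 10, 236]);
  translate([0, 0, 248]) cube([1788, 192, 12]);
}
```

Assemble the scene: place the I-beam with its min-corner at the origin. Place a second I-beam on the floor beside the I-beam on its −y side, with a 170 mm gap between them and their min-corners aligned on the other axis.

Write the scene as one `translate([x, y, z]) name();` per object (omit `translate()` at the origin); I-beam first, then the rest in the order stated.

I_beam();
translate([0, -362, 0]) I_beam_2();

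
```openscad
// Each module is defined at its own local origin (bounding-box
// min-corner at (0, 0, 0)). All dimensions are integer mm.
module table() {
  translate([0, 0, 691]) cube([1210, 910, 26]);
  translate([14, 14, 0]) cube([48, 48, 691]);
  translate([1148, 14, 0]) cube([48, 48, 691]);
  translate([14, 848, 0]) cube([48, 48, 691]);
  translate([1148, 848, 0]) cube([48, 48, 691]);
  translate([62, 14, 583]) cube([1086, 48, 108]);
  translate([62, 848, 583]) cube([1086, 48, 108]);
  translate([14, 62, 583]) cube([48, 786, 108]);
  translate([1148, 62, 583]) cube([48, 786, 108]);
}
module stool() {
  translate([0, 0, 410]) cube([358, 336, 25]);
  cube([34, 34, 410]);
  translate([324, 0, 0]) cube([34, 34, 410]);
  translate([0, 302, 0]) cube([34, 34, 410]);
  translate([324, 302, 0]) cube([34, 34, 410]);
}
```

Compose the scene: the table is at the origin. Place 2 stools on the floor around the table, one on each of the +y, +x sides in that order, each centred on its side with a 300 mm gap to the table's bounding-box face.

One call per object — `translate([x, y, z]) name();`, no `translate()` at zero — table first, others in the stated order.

table();
translate([426, 1210, 0]) stool();
translate([1510, 287, 0]) stool();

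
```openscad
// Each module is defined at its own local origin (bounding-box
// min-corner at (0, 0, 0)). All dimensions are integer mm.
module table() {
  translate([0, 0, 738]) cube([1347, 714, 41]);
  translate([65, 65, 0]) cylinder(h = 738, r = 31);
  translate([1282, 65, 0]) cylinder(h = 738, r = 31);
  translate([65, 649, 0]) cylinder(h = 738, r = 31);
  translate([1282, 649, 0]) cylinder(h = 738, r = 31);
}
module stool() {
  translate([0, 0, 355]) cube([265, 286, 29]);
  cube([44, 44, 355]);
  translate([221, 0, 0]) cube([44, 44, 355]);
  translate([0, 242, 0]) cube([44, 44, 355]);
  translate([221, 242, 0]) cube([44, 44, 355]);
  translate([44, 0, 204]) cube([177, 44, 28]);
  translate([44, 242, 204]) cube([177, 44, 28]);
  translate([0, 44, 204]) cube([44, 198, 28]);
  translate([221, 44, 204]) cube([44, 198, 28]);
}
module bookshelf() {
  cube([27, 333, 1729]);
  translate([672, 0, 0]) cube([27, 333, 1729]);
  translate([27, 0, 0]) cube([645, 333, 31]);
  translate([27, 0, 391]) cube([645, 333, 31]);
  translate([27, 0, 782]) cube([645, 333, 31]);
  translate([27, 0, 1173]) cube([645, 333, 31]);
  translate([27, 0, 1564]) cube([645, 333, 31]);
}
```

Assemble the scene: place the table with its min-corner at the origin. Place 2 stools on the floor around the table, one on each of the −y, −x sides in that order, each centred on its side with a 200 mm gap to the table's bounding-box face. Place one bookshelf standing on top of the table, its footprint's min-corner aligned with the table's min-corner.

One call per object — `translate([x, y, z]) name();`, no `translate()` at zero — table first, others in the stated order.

table();
translate([541, -486, 0]) stool();
translate([-465, 214, 0]) stool();
translate([0, 0, 779]) bookshelf();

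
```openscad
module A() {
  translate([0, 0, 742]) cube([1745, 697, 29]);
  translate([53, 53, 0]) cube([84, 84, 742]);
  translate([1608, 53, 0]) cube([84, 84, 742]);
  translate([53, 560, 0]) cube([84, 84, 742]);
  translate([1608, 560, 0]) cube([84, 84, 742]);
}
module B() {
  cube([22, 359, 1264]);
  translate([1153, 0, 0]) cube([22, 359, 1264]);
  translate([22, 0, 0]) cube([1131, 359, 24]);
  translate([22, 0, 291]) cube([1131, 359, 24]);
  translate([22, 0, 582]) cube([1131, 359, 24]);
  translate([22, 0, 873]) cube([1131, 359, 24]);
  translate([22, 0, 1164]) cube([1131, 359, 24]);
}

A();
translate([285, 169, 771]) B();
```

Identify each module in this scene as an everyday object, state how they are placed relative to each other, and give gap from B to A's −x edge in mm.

A is a table. B is a bookshelf. The bookshelf is on top of the table, centred. The gap from the bookshelf to the table's −x edge is 285 mm.

The bookshelf's min-x is at 285; the table's min-x is 0; gap = 285 mm.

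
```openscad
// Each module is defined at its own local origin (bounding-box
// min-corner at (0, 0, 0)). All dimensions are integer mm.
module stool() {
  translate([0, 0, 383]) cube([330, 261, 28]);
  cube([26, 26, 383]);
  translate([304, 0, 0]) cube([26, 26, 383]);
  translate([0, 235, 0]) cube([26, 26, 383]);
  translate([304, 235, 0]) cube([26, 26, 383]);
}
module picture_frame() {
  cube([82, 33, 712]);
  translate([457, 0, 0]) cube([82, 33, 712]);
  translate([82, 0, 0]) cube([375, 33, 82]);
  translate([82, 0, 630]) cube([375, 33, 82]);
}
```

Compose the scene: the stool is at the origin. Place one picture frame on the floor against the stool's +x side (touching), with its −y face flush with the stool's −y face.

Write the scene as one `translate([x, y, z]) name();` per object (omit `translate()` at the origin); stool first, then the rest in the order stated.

stool();
translate([330, 0, 0]) picture_frame();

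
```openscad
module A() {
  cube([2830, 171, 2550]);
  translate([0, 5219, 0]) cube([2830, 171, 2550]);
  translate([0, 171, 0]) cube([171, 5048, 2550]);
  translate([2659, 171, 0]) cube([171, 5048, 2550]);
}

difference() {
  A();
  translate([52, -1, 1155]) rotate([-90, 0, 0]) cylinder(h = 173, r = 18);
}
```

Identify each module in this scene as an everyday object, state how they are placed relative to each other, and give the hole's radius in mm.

The subtracted cylinder has r = 18 mm.

A is a house frame. The house frame has a circular hole through its front wall. The hole's radius is 18 mm.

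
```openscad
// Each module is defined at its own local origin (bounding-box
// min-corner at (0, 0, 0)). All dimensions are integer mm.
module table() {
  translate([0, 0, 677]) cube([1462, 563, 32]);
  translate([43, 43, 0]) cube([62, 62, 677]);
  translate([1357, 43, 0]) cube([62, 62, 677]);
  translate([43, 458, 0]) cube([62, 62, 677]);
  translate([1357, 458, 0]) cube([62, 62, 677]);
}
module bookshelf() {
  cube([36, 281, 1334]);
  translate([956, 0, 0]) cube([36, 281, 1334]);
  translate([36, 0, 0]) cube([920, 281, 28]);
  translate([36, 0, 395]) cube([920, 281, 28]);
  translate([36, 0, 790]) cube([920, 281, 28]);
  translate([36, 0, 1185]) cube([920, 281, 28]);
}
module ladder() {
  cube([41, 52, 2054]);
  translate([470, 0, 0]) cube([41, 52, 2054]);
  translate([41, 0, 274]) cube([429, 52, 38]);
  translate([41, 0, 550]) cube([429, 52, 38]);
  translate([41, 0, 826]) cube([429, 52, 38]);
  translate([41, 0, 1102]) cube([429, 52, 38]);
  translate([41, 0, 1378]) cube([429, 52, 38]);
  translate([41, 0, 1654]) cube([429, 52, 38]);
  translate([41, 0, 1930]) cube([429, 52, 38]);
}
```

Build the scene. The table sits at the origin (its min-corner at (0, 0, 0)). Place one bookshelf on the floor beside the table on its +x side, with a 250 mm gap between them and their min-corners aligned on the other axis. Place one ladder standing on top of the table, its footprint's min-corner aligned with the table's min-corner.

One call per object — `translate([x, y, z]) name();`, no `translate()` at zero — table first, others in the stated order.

table();
translate([1712, 0, 0]) bookshelf();
translate([0, 0, 709]) ladder();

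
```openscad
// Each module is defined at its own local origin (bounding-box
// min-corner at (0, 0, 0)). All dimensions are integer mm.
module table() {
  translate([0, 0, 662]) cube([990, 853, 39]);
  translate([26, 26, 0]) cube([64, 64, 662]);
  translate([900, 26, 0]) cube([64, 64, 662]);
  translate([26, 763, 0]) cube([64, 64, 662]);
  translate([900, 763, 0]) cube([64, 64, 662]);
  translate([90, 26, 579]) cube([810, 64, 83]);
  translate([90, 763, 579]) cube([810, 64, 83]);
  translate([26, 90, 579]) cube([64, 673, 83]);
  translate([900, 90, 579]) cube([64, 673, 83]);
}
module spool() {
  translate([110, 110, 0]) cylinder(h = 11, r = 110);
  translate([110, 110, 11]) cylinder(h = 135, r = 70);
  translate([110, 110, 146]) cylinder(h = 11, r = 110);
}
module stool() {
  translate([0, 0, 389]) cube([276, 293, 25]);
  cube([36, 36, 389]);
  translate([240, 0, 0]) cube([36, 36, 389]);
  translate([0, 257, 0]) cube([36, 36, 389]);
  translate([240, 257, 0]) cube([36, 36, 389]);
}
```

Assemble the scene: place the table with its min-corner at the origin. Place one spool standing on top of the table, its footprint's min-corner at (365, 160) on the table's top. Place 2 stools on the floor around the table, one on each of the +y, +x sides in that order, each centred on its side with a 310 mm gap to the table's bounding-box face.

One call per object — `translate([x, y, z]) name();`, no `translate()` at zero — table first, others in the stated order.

table();
translate([365, 160, 701]) spool();
translate([357, 1163, 0]) stool();
translate([1300, 280, 0]) stool();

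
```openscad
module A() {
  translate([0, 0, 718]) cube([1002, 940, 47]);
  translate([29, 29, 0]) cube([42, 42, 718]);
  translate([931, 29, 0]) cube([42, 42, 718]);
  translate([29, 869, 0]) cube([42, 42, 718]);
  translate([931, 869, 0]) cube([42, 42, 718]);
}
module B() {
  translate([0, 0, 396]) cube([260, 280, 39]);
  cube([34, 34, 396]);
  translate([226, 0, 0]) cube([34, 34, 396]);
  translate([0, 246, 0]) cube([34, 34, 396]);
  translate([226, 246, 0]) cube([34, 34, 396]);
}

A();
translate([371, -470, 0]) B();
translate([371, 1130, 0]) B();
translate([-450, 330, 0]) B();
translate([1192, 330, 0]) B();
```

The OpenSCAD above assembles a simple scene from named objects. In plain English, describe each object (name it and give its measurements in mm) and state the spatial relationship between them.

A is a table: top 1002 mm (x) × 940 mm (y), 47 mm thick, upper face at z = 765 mm, on four 42×42 mm square legs, each inset 29 mm from the nearest pair of top edges, running from z = 0 to the bottom of the top.

B is a simple wooden stool: a rectangular seat 260 mm (x) by 280 mm (y), 39 mm thick, top face at z = 435 mm, on four square legs, each 34×34 mm in cross-section. The legs rest on z = 0, each flush with a corner of the seat.

Four stools sit around the table at the −y, +y, −x, +x sides.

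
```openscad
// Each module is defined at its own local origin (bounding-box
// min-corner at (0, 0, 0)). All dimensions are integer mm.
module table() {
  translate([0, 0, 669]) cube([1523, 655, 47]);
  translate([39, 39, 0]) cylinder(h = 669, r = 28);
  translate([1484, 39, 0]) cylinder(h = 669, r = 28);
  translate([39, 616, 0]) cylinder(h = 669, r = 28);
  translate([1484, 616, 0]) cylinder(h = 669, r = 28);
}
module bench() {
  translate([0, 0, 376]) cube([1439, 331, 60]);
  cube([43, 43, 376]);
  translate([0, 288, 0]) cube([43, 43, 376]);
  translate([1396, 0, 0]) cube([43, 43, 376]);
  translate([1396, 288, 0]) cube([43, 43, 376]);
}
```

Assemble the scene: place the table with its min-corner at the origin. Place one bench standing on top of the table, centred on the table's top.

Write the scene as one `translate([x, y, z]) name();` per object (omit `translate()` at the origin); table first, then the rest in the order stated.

table();
translate([42, 162, 716]) bench();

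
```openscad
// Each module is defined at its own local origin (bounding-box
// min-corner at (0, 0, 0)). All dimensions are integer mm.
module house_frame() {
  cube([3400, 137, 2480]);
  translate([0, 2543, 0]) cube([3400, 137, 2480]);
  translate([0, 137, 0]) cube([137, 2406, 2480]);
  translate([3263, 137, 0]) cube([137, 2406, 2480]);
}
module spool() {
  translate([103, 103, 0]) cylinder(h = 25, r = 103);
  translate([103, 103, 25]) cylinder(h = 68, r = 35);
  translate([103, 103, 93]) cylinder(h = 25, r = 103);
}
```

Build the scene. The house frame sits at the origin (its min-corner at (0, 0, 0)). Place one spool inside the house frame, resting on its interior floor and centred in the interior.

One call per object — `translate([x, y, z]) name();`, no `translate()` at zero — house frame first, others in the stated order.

house_frame();
translate([1597, 1237, 0]) spool();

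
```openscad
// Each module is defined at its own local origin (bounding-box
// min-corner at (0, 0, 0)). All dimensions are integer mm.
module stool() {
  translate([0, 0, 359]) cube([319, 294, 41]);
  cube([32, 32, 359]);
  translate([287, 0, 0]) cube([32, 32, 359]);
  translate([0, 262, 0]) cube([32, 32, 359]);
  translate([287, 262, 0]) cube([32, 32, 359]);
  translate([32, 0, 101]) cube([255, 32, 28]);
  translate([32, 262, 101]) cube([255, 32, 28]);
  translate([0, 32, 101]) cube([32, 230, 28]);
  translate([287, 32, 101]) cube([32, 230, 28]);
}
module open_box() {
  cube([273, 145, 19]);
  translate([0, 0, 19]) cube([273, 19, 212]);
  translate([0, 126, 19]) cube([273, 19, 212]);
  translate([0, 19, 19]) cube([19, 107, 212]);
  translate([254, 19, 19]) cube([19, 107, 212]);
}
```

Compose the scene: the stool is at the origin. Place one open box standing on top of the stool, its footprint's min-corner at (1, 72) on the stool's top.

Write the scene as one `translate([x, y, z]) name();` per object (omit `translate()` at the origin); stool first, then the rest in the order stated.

stool();
translate([1, 72, 400]) open_box();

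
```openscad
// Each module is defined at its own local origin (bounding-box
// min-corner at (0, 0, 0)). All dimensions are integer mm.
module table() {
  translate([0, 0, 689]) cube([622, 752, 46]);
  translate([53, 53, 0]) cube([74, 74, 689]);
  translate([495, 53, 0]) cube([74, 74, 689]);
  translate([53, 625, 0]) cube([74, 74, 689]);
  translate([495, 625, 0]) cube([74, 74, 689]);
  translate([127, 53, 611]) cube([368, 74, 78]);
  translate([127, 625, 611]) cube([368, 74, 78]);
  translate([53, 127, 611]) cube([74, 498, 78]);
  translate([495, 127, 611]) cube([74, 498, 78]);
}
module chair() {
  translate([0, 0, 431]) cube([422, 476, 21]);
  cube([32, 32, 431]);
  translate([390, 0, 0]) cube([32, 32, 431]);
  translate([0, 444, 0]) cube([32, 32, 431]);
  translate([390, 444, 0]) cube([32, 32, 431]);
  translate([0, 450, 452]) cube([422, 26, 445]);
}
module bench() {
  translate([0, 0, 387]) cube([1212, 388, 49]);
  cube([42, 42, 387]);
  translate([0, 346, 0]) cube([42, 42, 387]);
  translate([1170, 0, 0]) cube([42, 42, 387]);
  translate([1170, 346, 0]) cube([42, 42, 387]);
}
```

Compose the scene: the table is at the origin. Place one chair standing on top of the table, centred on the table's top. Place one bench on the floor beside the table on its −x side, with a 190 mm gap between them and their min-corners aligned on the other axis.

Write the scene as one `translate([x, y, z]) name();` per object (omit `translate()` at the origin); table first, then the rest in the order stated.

table();
translate([100, 138, 735]) chair();
translate([-1402, 0, 0]) bench();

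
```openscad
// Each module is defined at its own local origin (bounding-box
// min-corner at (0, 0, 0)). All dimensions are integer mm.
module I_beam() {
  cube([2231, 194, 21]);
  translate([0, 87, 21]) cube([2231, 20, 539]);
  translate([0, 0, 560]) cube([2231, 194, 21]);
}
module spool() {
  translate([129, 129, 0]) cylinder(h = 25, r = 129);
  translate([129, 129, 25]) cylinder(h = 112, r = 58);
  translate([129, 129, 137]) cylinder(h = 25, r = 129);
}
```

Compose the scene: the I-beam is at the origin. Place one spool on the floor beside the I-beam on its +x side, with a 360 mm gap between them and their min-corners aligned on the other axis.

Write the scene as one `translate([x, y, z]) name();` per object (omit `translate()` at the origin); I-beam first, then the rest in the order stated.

I_beam();
translate([2591, 0, 0]) spool();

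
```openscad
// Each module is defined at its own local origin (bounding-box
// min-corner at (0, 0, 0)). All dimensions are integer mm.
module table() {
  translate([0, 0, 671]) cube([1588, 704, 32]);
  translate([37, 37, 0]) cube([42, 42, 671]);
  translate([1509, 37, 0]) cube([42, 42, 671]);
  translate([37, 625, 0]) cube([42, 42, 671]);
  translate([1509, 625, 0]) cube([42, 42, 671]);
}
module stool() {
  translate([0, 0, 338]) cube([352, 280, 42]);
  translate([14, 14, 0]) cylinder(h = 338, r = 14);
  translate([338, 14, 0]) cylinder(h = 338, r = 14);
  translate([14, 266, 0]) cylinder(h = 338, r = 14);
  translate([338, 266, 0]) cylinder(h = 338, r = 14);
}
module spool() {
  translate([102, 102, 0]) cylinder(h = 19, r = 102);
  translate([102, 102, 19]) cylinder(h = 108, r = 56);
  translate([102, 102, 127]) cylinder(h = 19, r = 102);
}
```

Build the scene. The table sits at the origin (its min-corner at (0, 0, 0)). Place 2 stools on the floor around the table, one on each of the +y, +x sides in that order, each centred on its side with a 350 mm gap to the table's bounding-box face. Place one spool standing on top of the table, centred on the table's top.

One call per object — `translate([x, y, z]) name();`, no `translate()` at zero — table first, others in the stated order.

table();
translate([618, 1054, 0]) stool();
translate([1938, 212, 0]) stool();
translate([692, 250, 703]) spool();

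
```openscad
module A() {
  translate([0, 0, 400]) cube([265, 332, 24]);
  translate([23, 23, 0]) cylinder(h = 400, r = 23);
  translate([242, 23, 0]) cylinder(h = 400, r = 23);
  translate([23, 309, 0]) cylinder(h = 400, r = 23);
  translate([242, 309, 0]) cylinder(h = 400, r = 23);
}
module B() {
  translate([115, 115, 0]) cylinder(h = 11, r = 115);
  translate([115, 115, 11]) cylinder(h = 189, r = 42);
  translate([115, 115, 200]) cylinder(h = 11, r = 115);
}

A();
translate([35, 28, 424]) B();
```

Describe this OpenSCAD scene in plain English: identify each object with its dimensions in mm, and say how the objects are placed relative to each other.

A is a four-legged stool. The seat is a 265×332×24 mm slab whose top surface is at z = 424 mm; four round legs, each 46 mm in diameter, run from the floor (z = 0) to the underside of the seat, each leg's axis is inset half a diameter from the nearest pair of seat edges (so the leg's bounding box is flush with the corner).

B is a spool: two coaxial disc flanges of radius 115 mm and thickness 11 mm, joined by a core cylinder of radius 42 mm and height 189 mm. The lower flange rests on z = 0 and the three cylinders share a vertical axis.

The spool is on top of the stool.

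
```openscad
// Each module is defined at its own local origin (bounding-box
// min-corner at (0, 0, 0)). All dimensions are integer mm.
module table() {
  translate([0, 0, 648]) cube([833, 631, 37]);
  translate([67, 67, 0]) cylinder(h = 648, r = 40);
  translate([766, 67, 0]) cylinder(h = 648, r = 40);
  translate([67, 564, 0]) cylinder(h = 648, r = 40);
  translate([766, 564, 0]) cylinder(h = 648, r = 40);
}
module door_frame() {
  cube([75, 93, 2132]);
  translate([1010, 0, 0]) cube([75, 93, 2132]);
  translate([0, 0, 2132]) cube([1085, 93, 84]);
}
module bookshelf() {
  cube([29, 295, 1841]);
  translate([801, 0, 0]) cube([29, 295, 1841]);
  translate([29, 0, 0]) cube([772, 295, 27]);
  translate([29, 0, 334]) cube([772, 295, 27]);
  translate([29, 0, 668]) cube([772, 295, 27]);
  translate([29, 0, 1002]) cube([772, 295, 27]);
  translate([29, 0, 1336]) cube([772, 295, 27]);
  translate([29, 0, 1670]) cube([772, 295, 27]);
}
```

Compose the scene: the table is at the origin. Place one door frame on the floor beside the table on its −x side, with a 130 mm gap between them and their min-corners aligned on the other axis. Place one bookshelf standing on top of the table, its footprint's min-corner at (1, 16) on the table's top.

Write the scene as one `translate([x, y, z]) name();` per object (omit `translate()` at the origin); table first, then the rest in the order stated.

table();
translate([-1215, 0, 0]) door_frame();
translate([1, 16, 685]) bookshelf();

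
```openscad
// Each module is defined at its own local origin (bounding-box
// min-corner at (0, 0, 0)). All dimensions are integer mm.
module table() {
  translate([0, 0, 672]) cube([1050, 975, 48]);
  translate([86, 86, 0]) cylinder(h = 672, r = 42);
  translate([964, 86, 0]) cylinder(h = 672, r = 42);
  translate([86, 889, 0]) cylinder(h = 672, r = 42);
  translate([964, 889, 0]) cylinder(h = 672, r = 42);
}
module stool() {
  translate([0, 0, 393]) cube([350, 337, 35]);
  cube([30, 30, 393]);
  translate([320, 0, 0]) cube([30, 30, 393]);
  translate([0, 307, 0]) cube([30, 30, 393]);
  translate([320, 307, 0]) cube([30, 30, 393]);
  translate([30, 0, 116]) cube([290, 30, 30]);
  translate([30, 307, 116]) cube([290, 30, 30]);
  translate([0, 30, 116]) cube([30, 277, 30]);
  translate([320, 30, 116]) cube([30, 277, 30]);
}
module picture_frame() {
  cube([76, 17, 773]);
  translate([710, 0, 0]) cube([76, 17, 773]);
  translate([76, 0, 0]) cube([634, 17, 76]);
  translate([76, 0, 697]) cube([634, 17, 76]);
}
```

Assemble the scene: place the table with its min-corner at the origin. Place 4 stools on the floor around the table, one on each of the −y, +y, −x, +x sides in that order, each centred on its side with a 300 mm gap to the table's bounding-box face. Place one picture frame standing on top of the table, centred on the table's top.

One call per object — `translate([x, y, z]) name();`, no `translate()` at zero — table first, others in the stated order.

table();
translate([350, -637, 0]) stool();
translate([350, 1275, 0]) stool();
translate([-650, 319, 0]) stool();
translate([1350, 319, 0]) stool();
translate([132, 479, 720]) picture_frame();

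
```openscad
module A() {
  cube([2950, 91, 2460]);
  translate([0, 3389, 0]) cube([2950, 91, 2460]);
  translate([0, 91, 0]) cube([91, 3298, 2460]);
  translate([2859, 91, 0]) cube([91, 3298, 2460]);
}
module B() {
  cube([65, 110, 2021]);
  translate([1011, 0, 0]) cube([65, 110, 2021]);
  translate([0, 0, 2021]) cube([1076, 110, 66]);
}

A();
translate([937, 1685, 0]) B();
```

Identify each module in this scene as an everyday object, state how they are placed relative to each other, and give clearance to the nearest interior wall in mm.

Clearances: x = 846, y = 1594; minimum 846 mm.

A is a house frame. B is a door frame. The door frame sits inside the house frame, centred. The clearance to the nearest interior wall is 846 mm.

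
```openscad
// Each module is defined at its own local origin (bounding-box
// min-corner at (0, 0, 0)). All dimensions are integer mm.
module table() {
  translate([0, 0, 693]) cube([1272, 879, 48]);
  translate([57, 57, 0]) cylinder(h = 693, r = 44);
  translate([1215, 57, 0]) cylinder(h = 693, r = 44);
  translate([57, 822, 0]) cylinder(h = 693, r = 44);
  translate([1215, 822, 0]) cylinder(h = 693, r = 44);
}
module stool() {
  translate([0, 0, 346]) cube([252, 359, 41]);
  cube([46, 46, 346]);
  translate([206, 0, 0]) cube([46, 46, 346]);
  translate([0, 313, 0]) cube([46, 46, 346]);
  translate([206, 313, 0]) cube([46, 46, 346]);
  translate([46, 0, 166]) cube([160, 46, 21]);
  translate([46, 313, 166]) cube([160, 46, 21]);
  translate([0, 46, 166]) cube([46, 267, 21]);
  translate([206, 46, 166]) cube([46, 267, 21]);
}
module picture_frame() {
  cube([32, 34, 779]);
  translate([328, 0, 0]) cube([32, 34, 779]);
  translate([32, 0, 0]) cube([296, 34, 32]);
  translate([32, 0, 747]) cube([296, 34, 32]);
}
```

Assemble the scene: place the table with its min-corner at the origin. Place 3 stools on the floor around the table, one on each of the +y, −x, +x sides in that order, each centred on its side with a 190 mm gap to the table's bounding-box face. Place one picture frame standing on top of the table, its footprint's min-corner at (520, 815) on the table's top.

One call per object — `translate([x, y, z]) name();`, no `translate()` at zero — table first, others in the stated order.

table();
translate([510, 1069, 0]) stool();
translate([-442, 260, 0]) stool();
translate([1462, 260, 0]) stool();
translate([520, 815, 741]) picture_frame();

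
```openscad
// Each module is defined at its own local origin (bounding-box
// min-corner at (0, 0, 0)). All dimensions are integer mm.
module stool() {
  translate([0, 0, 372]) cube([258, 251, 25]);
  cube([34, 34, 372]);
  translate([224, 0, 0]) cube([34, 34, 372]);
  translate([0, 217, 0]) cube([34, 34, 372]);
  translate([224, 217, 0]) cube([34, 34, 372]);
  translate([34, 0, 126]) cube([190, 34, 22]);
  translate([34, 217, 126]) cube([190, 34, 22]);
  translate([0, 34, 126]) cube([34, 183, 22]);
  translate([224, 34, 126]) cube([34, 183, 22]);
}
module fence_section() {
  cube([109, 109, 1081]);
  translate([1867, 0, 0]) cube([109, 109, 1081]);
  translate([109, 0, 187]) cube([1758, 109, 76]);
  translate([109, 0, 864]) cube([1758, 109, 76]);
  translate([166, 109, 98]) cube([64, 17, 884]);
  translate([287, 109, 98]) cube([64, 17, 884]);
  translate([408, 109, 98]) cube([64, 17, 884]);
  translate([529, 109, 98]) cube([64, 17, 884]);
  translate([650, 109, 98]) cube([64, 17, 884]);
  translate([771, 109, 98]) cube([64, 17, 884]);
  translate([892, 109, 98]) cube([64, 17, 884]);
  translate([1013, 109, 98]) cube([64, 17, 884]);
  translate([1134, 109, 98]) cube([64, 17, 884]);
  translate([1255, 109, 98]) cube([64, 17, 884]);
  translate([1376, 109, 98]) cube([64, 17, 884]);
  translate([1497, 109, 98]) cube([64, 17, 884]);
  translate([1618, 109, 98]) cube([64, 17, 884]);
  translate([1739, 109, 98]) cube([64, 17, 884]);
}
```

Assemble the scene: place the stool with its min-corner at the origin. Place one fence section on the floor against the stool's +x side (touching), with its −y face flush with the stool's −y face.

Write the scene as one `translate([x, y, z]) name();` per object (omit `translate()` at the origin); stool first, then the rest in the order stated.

stool();
translate([258, 0, 0]) fence_section();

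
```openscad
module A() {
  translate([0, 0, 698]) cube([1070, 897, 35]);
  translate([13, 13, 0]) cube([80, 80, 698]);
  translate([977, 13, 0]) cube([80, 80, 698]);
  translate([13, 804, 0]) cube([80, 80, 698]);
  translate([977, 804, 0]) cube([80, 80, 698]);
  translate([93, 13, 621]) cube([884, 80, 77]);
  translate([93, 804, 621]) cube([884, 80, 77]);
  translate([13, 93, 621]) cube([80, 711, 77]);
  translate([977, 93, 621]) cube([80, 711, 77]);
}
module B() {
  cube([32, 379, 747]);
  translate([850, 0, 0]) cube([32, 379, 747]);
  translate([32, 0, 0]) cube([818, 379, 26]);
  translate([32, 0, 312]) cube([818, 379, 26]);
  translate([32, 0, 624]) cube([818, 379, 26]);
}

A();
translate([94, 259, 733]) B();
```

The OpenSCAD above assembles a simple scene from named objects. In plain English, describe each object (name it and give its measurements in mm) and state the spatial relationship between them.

A is a table with a 1070×897 mm rectangular top, 35 mm thick, top surface at z = 733 mm, supported by four 80×80 mm square legs, each inset 13 mm from the nearest pair of top edges, running from the floor. Four apron rails, 80 mm thick and 77 mm tall, run between adjacent legs with their top edges flush with the underside of the top and their outer faces flush with the legs' outer faces.

B is a bookshelf 882 mm wide overall, 379 mm deep and 747 mm tall. The two sides are 32 mm thick vertical panels. 3 horizontal shelves of 26 mm thickness span between the inner faces of the sides; the lowest shelf sits on the floor and shelves are stacked with a clear vertical gap of 286 mm between each pair.

The bookshelf is on top of the table, centred.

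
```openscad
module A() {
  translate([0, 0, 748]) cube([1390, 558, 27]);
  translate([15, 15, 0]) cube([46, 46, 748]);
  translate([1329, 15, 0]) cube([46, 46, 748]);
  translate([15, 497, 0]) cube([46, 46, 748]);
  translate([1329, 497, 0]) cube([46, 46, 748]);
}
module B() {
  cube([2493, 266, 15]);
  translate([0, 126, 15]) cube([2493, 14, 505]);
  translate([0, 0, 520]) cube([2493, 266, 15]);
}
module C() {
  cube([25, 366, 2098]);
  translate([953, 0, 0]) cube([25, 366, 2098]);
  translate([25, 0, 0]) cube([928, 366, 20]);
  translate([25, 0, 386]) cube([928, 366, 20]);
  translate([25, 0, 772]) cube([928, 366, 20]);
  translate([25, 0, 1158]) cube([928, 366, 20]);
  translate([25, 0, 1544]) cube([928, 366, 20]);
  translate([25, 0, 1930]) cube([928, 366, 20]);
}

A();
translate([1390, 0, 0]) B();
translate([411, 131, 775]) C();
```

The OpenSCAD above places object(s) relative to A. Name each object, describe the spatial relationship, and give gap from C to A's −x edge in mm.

The bookshelf's min-x is at 411; the table's min-x is 0; gap = 411 mm.

A is a table. B is an I-beam. C is a bookshelf. The I-beam is against the table's +x side, with their −y faces flush. The bookshelf is on top of the table. The gap from the bookshelf to the table's −x edge is 411 mm.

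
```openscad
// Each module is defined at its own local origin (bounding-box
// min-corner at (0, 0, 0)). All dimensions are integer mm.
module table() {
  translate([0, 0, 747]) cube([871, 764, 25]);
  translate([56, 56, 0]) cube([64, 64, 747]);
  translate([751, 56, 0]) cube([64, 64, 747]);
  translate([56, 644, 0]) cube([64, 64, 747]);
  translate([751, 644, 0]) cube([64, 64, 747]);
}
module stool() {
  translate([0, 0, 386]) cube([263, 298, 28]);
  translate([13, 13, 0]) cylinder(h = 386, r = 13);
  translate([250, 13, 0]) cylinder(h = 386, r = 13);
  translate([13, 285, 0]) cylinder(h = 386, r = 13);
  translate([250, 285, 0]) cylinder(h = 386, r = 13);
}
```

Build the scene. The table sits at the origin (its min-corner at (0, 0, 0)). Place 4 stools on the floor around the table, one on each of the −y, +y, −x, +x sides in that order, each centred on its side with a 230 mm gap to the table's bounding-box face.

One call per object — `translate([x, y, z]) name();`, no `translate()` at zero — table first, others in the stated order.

table();
translate([304, -528, 0]) stool();
translate([304, 994, 0]) stool();
translate([-493, 233, 0]) stool();
translate([1101, 233, 0]) stool();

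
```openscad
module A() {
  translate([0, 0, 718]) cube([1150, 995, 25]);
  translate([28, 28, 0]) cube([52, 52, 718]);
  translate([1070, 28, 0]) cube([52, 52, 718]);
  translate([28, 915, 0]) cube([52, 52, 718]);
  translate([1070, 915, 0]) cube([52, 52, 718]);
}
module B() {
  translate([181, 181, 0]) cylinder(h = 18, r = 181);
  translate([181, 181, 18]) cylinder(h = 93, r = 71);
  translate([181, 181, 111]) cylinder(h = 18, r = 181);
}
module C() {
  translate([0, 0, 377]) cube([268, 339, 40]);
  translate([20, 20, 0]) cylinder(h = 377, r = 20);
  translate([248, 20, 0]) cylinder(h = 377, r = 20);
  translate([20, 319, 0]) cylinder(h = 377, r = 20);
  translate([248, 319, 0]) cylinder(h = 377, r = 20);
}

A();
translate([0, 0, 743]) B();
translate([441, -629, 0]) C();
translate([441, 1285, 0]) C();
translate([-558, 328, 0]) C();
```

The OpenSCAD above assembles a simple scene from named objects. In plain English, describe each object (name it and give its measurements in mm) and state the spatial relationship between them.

A is a table: top 1150 mm (x) × 995 mm (y), 25 mm thick, upper face at z = 743 mm, on four 52×52 mm square legs, each inset 28 mm from the nearest pair of top edges, running from z = 0 to the bottom of the top.

B is a spool: two coaxial disc flanges of radius 181 mm and thickness 18 mm, joined by a core cylinder of radius 71 mm and height 93 mm. The lower flange rests on z = 0 and the three cylinders share a vertical axis.

C is a simple wooden stool: a rectangular seat 268 mm (x) by 339 mm (y), 40 mm thick, top face at z = 417 mm, on four round legs, each 40 mm in diameter. The legs rest on z = 0, each leg's axis is inset half a diameter from the nearest pair of seat edges (so the leg's bounding box is flush with the corner).

The spool is on top of the table. Three stools sit around the table at the −y, +y, −x sides.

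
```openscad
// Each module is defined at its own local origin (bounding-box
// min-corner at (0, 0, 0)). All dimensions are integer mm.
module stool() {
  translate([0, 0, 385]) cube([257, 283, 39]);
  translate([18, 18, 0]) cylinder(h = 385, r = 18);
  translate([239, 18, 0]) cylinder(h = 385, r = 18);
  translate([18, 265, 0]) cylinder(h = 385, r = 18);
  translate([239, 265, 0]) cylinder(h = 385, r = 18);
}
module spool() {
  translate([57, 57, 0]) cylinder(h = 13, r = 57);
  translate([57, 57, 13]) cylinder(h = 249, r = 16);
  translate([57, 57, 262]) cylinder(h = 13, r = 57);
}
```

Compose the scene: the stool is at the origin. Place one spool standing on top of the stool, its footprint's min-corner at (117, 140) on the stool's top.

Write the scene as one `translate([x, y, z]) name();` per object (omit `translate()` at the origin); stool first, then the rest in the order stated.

stool();
translate([117, 140, 424]) spool();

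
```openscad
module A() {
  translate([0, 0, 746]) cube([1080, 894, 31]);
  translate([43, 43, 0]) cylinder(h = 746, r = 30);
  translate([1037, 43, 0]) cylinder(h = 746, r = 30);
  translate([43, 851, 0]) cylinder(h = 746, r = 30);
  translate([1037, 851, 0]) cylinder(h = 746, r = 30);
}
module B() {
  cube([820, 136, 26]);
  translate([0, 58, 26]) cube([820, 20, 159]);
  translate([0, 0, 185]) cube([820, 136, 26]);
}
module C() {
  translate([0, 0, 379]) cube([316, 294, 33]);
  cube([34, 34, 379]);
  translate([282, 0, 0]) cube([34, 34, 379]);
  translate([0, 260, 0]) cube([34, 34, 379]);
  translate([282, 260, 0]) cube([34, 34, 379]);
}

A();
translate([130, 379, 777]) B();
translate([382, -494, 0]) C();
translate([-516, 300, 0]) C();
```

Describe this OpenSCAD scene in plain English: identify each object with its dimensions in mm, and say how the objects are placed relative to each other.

A is a table with a 1080×894 mm rectangular top, 31 mm thick, top surface at z = 777 mm, supported by four round legs of 60 mm diameter, each leg's bounding box inset 13 mm from the nearest pair of top edges, running from the floor.

B is an I-beam lying along x, 820 mm long. Overall section height 211 mm. Two flanges 136 mm wide (y) and 26 mm thick, one on the floor and one at the top; a web 20 mm thick runs between them, centred on the flange width.

C is a four-legged stool. The seat is 316×294 mm, 33 mm thick, top at z = 412 mm. It stands on four square legs, each 34×34 mm in cross-section, from z = 0 to the seat underside, each flush with a corner of the seat.

The I-beam is on top of the table, centred. Two stools sit around the table at the −y, −x sides.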